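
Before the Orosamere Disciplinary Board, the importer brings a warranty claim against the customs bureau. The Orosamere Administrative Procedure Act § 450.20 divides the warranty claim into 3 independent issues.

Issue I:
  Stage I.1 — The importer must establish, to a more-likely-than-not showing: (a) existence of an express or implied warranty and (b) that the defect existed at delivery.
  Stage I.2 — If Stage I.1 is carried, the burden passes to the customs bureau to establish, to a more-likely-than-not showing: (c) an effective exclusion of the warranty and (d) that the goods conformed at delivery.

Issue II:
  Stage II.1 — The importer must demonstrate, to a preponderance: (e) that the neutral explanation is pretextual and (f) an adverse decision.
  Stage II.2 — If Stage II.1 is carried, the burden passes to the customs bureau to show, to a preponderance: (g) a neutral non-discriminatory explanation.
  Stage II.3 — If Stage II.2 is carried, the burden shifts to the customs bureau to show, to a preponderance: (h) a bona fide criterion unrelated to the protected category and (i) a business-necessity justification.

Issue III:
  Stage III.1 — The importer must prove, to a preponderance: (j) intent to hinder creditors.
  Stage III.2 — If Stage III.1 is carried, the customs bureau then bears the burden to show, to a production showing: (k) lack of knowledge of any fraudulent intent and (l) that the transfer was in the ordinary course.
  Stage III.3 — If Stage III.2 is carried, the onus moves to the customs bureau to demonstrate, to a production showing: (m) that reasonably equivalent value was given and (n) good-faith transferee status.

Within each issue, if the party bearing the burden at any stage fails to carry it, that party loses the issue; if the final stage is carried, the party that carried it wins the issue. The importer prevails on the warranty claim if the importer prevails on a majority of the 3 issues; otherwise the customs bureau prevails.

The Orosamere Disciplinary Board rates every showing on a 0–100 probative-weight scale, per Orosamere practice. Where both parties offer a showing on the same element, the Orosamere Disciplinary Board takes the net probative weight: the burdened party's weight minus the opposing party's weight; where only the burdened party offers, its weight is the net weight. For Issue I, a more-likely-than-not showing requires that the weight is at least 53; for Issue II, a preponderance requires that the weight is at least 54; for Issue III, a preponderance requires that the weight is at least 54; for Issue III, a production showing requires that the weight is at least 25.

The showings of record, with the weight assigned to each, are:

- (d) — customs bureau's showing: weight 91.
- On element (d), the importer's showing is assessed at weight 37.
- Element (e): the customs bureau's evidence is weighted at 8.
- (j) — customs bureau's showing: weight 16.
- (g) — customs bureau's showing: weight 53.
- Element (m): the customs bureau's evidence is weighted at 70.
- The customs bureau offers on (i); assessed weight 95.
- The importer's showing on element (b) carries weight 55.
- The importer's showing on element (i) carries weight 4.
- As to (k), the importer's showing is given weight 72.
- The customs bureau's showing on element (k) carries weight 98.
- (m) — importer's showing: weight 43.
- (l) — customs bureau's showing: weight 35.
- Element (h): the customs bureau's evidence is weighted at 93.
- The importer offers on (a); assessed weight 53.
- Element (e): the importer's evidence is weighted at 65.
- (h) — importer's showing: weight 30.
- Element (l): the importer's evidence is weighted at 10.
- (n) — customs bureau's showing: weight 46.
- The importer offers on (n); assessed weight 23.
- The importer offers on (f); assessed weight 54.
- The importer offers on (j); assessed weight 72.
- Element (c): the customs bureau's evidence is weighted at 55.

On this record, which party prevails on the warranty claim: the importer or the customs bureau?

— Issue I —
At Stage I.1 the importer must meet a more-likely-than-not showing (weight is at least 53): on (a) the weight is 53, ≥ 53, so (a) meets the standard; on (b) the weight is 55, ≥ 53, so (b) meets the standard.
  The importer carries Stage I.1; the customs bureau now bears the burden.
At Stage I.2 the customs bureau must meet a more-likely-than-not showing (weight is at least 53): on (c) the weight is 55, ≥ 53, so (c) meets the standard; on (d) the weight is 91 less the opposing 37 gives net 54, which does reach 53, so (d) meets the standard.
  The customs bureau carries the last stage.
Every stage carried; the customs bureau prevails on this issue.
— Issue II —
At Stage II.1 the importer must meet a preponderance (weight is at least 54): on (e) the weight is 65 less the opposing 8 gives net 57, ≥ 54, so (e) meets the standard; on (f) the weight is 54, ≥ 54, so (f) meets the standard.
  Stage II.1 carried; the burden shifts to the customs bureau.
At Stage II.2 the customs bureau must meet a preponderance (weight is at least 54): on (g) the weight is 53, which does not reach 54, so (g) does not meet the standard.
  The customs bureau does not carry Stage II.2.
The importer prevails on this issue.
— Issue III —
Stage III.1 — burden on importer; standard: a preponderance (weight is at least 54).
    (j): 72 − 16 = 56 ≥ 54 [met]
  The importer carries Stage III.1; the customs bureau now bears the burden.
Stage III.2 — burden on customs bureau; standard: a production showing (weight is at least 25).
    (k): 98 − 72 = 26 ≥ 25 [met]
    (l): 35 − 10 = 25 ≥ 25 [met]
  Stage III.2 carried; the burden remains with the customs bureau.
Stage III.3 — burden on customs bureau; standard: a production showing (weight is at least 25).
    (m): 70 − 43 = 27 ≥ 25 [met]
    (n): 46 − 23 = 23 < 25 [not met]
  Stage III.3 not carried; the customs bureau fails its burden.
The importer prevails on this issue.
Per-issue: Issue I → customs bureau; Issue II → importer; Issue III → importer. The importer must prevail on a majority of issues; overall, the importer prevails.

importer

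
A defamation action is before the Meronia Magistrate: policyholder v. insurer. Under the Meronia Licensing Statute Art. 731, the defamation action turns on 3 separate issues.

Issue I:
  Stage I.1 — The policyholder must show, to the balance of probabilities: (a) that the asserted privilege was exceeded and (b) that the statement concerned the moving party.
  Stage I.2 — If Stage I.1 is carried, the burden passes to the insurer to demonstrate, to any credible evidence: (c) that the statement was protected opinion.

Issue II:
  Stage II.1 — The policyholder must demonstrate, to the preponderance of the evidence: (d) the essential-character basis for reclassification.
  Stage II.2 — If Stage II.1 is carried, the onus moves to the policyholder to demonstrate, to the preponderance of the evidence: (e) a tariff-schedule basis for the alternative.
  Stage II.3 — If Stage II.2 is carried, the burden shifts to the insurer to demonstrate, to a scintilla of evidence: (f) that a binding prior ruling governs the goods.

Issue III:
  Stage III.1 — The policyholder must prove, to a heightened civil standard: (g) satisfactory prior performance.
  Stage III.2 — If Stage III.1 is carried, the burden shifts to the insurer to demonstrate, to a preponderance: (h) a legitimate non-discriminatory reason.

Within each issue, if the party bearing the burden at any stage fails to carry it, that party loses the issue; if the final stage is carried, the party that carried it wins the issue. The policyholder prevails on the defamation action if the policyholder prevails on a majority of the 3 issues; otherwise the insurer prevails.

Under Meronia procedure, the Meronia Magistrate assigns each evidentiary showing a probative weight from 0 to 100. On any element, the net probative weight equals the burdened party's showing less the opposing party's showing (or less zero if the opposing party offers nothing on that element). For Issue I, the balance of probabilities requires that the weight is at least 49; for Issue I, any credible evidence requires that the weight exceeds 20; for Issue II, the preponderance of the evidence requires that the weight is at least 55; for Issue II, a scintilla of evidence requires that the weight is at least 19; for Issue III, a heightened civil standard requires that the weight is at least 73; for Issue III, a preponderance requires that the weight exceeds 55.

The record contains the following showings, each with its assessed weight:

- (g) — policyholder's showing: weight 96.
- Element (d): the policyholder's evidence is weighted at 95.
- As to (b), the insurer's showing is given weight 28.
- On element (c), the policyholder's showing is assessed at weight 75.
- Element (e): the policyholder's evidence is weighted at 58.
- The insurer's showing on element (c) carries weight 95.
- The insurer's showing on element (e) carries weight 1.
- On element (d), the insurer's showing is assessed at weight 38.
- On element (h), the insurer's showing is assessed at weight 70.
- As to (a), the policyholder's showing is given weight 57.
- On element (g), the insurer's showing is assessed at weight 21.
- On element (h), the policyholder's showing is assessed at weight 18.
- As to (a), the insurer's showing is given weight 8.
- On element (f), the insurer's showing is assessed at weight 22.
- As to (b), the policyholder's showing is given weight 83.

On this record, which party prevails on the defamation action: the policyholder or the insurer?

— Issue I —
At Stage I.1 the policyholder must meet the balance of probabilities (weight is at least 49): on (a) the weight is 57 less the opposing 8 gives net 49, which does reach 49, so (a) meets the standard; on (b) the weight is 83 less the opposing 28 gives net 55, which does reach 49, so (b) meets the standard.
  Stage I.1 carried; the burden shifts to the insurer.
At Stage I.2 the insurer must meet any credible evidence (weight exceeds 20): on (c) the weight is 95 less the opposing 75 gives net 20, ≤ 20, so (c) does not meet the standard.
  Stage I.2 not carried; the insurer fails its burden.
The policyholder prevails on this issue.
— Issue II —
Stage II.1 (policyholder, the preponderance of the evidence, weight is at least 55): (d) net 95−38=57 ≥ 55 — meets.
  Stage II.1 carried; the burden remains with the policyholder.
Stage II.2 (policyholder, the preponderance of the evidence, weight is at least 55): (e) net 58−1=57 ≥ 55 — meets.
  Stage II.2 carried; the burden shifts to the insurer.
Stage II.3 (insurer, a scintilla of evidence, weight is at least 19): (f) 22 ≥ 19 — meets.
  All elements met at the final stage.
Every stage carried; the insurer prevails on this issue.
— Issue III —
Stage III.1 — burden on policyholder; standard: a heightened civil standard (weight is at least 73).
    (g): 96 − 21 = 75 ≥ 73 [met]
  The policyholder carries Stage III.1; the insurer now bears the burden.
Stage III.2 — burden on insurer; standard: a preponderance (weight exceeds 55).
    (h): 70 − 18 = 52 ≤ 55 [not met]
  Stage III.2 not carried; the insurer fails its burden.
The policyholder prevails on this issue.
Per-issue: Issue I → policyholder; Issue II → insurer; Issue III → policyholder. The policyholder must prevail on a majority of issues; overall, the policyholder prevails.

policyholder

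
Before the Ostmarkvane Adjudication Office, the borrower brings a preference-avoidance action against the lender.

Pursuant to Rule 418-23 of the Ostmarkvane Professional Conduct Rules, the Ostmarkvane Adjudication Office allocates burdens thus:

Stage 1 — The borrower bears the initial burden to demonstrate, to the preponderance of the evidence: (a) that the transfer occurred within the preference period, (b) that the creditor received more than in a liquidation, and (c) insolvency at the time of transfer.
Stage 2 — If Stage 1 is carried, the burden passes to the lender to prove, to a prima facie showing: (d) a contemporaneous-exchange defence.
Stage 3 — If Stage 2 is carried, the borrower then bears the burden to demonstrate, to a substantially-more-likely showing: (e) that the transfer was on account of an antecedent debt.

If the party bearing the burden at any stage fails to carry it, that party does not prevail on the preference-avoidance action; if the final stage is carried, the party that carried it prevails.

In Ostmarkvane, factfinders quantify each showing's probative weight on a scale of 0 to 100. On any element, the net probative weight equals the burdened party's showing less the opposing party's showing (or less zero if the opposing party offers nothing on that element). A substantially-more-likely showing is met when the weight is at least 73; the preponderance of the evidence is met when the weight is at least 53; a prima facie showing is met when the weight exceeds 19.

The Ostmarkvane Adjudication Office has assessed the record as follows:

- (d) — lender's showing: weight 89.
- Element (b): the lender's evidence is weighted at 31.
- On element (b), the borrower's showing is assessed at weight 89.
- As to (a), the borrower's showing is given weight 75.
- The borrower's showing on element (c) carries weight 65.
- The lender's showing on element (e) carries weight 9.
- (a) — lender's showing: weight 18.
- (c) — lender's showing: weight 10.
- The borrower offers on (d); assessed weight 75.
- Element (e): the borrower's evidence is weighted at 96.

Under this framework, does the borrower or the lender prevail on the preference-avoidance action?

borrower

Stage 1 (borrower, the preponderance of the evidence, weight is at least 53): (a) net 75−18=57 ≥ 53 — meets; (b) net 89−31=58 ≥ 53 — meets; (c) net 65−10=55 ≥ 53 — meets.
  All elements met. The burden passes to the lender.
Stage 2 (lender, a prima facie showing, weight exceeds 19): (d) net 89−75=14 ≤ 19 — fails.
  Not every element is met, so the lender fails to carry Stage 2.
The analysis ends at Stage 2; the borrower prevails.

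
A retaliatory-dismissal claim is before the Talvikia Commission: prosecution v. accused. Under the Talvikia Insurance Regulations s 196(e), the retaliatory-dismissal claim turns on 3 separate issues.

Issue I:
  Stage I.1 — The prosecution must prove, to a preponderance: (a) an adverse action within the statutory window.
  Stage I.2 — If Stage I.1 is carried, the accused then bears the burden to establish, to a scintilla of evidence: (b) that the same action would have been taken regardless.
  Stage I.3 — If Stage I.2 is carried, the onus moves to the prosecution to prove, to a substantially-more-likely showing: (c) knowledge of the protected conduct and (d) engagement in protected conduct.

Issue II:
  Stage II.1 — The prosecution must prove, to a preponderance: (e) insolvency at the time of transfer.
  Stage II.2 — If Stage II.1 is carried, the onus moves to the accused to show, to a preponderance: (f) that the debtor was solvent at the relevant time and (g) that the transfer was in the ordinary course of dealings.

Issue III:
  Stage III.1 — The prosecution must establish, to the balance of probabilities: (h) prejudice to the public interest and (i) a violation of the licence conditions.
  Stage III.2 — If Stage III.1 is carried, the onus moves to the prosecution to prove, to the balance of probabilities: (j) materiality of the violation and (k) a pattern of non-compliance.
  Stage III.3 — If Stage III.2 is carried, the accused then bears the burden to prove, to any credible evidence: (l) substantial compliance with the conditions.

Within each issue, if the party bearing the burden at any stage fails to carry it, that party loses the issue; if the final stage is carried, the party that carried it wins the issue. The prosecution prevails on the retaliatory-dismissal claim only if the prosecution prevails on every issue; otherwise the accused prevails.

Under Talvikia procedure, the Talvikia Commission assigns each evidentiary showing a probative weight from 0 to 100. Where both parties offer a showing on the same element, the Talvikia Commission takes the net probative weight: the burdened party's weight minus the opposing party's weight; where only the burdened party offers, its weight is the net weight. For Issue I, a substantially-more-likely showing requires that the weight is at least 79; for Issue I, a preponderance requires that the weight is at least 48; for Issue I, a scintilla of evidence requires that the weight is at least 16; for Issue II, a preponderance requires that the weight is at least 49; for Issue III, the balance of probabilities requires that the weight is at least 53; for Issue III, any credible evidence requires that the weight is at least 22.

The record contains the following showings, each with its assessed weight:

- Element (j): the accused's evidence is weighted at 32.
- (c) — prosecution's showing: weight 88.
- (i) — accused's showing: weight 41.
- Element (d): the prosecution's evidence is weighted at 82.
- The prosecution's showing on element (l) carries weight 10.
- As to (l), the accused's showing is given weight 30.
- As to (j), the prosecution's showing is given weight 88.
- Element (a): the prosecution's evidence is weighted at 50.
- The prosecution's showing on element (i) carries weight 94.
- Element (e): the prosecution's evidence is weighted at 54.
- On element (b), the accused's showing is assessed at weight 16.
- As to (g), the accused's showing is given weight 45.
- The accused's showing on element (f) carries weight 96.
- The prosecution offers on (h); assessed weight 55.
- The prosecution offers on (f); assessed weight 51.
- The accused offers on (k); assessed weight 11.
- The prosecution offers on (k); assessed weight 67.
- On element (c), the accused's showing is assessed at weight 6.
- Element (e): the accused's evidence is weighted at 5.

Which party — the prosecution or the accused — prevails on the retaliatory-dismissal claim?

— Issue I —
Stage I.1 (prosecution, a preponderance, weight is at least 48): (a) 50 ≥ 48 — meets.
  The prosecution carries Stage I.1; the accused now bears the burden.
Stage I.2 (accused, a scintilla of evidence, weight is at least 16): (b) 16 ≥ 16 — meets.
  Stage I.2 carried; the burden shifts to the prosecution.
Stage I.3 (prosecution, a substantially-more-likely showing, weight is at least 79): (c) net 88−6=82 ≥ 79 — meets; (d) 82 ≥ 79 — meets.
  All elements met at the final stage.
Every stage carried; the prosecution prevails on this issue.
— Issue II —
Stage II.1 (prosecution, a preponderance, weight is at least 49): (e) net 54−5=49 ≥ 49 — meets.
  All elements met. The burden passes to the accused.
Stage II.2 (accused, a preponderance, weight is at least 49): (f) net 96−51=45 < 49 — fails; (g) 45 < 49 — fails.
  Not every element is met, so the accused fails to carry Stage II.2.
The prosecution prevails on this issue.
— Issue III —
Stage III.1 — burden on prosecution; standard: the balance of probabilities (weight is at least 53).
    (h): 55 ≥ 53 [met]
    (i): 94 − 41 = 53 ≥ 53 [met]
  Stage III.1 is satisfied; the prosecution continues to bear the burden.
Stage III.2 — burden on prosecution; standard: the balance of probabilities (weight is at least 53).
    (j): 88 − 32 = 56 ≥ 53 [met]
    (k): 67 − 11 = 56 ≥ 53 [met]
  The prosecution carries Stage III.2; the accused now bears the burden.
Stage III.3 — burden on accused; standard: any credible evidence (weight is at least 22).
    (l): 30 − 10 = 20 < 22 [not met]
  The accused does not carry Stage III.3.
The prosecution prevails on this issue.
Per-issue: Issue I → prosecution; Issue II → prosecution; Issue III → prosecution. The prosecution must prevail on every issue; overall, the prosecution prevails.

prosecution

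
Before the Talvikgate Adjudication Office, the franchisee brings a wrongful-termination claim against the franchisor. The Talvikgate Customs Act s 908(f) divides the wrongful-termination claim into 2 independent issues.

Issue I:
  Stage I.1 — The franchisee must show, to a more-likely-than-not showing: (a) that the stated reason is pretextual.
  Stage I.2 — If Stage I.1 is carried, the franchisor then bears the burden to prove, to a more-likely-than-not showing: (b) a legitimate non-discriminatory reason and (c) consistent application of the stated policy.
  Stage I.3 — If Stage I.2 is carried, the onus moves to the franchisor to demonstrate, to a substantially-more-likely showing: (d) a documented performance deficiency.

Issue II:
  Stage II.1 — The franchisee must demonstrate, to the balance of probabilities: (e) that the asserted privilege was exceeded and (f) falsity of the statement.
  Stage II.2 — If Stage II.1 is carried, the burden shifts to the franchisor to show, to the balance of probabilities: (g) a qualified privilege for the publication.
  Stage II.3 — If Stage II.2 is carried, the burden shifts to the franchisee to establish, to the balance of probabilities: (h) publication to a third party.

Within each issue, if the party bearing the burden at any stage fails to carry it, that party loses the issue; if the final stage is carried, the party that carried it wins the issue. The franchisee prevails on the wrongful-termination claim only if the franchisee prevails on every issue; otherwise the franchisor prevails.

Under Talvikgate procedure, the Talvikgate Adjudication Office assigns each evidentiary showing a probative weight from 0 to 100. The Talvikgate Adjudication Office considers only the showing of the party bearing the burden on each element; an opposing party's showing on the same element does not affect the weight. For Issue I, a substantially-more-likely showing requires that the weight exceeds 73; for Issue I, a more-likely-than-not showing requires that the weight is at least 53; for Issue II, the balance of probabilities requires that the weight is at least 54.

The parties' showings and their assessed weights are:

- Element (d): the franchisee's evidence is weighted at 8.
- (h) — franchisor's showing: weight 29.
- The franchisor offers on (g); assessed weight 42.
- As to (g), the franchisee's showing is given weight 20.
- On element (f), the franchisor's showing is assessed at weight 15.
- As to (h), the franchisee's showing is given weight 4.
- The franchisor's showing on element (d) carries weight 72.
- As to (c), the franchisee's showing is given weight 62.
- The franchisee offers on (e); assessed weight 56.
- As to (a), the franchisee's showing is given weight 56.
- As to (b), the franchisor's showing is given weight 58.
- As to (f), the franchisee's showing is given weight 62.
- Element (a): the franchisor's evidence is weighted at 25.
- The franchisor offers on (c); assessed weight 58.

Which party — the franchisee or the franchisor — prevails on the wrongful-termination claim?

— Issue I —
Stage I.1 — burden on franchisee; standard: a more-likely-than-not showing (weight is at least 53).
    (a): 56 (franchisor's 25 disregarded) ≥ 53 [met]
  Stage I.1 carried; the burden shifts to the franchisor.
Stage I.2 — burden on franchisor; standard: a more-likely-than-not showing (weight is at least 53).
    (b): 58 ≥ 53 [met]
    (c): 58 (franchisee's 62 disregarded) ≥ 53 [met]
  Stage I.2 carried; the burden remains with the franchisor.
Stage I.3 — burden on franchisor; standard: a substantially-more-likely showing (weight exceeds 73).
    (d): 72 (franchisee's 8 disregarded) ≤ 73 [not met]
  Not every element is met, so the franchisor fails to carry Stage I.3.
So the franchisee prevails on this issue.
— Issue II —
At Stage II.1 the franchisee must meet the balance of probabilities (weight is at least 54): on (e) the weight is 56, which does reach 54, so (e) meets the standard; on (f) the weight is 62 (the franchisor's 15 is given no effect), which does reach 54, so (f) meets the standard.
  Stage II.1 carried; the burden shifts to the franchisor.
At Stage II.2 the franchisor must meet the balance of probabilities (weight is at least 54): on (g) the weight is 42 (the franchisee's 20 is given no effect), < 54, so (g) does not meet the standard.
  Not every element is met, so the franchisor fails to carry Stage II.2.
The franchisee prevails on this issue.
Per-issue: Issue I → franchisee; Issue II → franchisee. The franchisee must prevail on every issue; overall, the franchisee prevails.

franchisee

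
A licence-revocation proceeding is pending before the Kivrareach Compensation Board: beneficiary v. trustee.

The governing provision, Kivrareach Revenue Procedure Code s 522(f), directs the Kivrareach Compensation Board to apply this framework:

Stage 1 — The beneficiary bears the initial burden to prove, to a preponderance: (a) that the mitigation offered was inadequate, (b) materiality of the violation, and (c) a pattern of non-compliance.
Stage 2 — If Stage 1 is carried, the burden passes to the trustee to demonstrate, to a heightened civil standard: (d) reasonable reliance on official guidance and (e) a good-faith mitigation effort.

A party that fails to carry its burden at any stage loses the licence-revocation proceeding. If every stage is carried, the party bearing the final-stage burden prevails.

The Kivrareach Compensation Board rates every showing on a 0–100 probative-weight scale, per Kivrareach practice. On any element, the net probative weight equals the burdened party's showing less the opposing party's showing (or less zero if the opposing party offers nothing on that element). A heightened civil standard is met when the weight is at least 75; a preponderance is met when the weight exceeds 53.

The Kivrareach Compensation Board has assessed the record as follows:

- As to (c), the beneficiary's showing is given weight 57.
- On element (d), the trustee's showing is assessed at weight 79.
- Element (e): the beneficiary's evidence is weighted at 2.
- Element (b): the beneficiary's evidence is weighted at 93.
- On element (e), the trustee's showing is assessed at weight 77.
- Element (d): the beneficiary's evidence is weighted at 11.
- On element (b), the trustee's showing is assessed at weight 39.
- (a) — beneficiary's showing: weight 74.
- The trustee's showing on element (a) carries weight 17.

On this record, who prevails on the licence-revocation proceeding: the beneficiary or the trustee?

beneficiary

Stage 1 — burden on beneficiary; standard: a preponderance (weight exceeds 53).
    (a): 74 − 17 = 57 > 53 [met]
    (b): 93 − 39 = 54 > 53 [met]
    (c): 57 > 53 [met]
  Stage 1 is satisfied; the onus moves to the trustee.
Stage 2 — burden on trustee; standard: a heightened civil standard (weight is at least 75).
    (d): 79 − 11 = 68 < 75 [not met]
    (e): 77 − 2 = 75 ≥ 75 [met]
  Not every element is met, so the trustee fails to carry Stage 2.
The analysis ends at Stage 2; the beneficiary prevails.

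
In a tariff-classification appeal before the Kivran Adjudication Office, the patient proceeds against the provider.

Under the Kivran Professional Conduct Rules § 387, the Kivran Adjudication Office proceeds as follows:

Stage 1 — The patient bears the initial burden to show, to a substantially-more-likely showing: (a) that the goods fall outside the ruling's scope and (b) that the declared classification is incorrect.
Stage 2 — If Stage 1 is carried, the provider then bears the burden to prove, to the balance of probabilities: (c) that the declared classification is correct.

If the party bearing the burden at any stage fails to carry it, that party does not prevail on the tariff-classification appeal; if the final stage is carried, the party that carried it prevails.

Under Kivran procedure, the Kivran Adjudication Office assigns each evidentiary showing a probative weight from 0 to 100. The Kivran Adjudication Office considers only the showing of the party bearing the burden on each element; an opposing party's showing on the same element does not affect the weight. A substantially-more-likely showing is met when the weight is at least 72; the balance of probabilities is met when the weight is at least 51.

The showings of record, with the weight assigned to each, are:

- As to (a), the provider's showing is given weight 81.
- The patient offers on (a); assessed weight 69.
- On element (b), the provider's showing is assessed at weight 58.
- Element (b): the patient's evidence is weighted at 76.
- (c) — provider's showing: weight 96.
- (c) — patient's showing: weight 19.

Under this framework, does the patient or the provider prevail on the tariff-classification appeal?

provider

Stage 1 (patient, a substantially-more-likely showing, weight is at least 72): (a) 69 (provider's 81 disregarded) < 72 — fails; (b) 76 (provider's 58 disregarded) ≥ 72 — meets.
  Stage 1 not carried; the patient fails its burden.
The provider prevails.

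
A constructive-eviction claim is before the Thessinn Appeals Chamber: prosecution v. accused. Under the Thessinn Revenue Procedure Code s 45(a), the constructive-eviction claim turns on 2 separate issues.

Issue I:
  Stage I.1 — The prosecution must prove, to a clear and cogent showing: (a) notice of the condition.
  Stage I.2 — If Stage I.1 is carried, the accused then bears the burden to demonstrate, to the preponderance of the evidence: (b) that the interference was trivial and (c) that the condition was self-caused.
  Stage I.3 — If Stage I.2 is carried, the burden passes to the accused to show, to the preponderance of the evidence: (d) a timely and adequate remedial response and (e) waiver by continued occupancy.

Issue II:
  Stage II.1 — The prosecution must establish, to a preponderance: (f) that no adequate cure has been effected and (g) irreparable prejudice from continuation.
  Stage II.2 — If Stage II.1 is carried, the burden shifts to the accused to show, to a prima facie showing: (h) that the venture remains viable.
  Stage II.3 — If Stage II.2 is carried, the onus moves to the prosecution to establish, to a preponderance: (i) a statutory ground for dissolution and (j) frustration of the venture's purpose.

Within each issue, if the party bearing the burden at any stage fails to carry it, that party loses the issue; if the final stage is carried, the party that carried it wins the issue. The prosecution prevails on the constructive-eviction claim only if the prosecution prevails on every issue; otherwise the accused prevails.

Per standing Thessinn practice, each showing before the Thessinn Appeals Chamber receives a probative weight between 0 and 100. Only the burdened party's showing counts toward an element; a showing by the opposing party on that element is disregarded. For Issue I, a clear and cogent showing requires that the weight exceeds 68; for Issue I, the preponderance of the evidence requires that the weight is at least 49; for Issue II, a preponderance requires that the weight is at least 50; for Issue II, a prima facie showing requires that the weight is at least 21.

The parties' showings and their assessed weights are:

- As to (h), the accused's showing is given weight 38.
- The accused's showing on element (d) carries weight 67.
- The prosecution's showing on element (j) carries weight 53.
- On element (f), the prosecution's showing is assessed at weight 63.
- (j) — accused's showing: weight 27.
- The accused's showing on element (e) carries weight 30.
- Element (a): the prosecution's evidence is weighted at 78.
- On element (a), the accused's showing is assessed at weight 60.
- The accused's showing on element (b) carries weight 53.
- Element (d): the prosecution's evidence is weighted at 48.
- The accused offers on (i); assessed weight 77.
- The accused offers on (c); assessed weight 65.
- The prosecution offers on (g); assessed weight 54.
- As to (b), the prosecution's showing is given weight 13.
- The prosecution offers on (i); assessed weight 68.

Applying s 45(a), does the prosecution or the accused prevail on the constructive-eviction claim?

— Issue I —
Stage I.1 (prosecution, a clear and cogent showing, weight exceeds 68): (a) 78 (accused's 60 disregarded) > 68 — meets.
  The prosecution carries Stage I.1; the accused now bears the burden.
Stage I.2 (accused, the preponderance of the evidence, weight is at least 49): (b) 53 (prosecution's 13 disregarded) ≥ 49 — meets; (c) 65 ≥ 49 — meets.
  Stage I.2 is satisfied; the accused continues to bear the burden.
Stage I.3 (accused, the preponderance of the evidence, weight is at least 49): (d) 67 (prosecution's 48 disregarded) ≥ 49 — meets; (e) 30 < 49 — fails.
  Not every element is met, so the accused fails to carry Stage I.3.
The prosecution prevails on this issue.
— Issue II —
At Stage II.1 the prosecution must meet a preponderance (weight is at least 50): on (f) the weight is 63, ≥ 50, so (f) meets the standard; on (g) the weight is 54, ≥ 50, so (g) meets the standard.
  Stage II.1 is satisfied; the onus moves to the accused.
At Stage II.2 the accused must meet a prima facie showing (weight is at least 21): on (h) the weight is 38, ≥ 21, so (h) meets the standard.
  Stage II.2 carried; the burden shifts to the prosecution.
At Stage II.3 the prosecution must meet a preponderance (weight is at least 50): on (i) the weight is 68 (the accused's 77 is given no effect), which does reach 50, so (i) meets the standard; on (j) the weight is 53 (the accused's 27 is given no effect), which does reach 50, so (j) meets the standard.
  All elements met at the final stage.
Every stage carried; the prosecution prevails on this issue.
Per-issue: Issue I → prosecution; Issue II → prosecution. The prosecution must prevail on every issue; overall, the prosecution prevails.

prosecution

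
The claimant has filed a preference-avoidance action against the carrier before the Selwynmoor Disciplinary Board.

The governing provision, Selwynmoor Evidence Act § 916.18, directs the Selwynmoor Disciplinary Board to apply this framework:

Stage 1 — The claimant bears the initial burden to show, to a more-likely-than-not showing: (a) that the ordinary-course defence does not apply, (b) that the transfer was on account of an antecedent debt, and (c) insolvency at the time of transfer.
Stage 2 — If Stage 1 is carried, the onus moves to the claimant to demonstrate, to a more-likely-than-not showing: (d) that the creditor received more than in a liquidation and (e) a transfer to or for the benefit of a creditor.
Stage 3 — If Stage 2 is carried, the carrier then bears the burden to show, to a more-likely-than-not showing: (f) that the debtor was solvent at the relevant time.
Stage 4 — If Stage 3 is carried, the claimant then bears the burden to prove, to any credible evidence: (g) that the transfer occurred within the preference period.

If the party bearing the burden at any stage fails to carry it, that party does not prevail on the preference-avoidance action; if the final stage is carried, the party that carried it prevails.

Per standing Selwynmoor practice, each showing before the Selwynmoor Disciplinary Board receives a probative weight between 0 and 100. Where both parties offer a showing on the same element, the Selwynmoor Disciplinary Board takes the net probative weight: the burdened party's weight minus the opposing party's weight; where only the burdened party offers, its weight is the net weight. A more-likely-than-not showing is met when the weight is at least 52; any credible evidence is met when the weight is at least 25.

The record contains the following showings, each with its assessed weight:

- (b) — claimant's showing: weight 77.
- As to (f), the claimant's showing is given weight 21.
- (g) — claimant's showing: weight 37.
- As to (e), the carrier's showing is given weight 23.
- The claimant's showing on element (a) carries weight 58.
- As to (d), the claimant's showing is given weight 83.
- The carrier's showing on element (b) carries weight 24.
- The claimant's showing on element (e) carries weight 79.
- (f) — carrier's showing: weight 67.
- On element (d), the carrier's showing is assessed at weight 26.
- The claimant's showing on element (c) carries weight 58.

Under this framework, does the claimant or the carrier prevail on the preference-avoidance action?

Stage 1 — burden on claimant; standard: a more-likely-than-not showing (weight is at least 52).
    (a): 58 ≥ 52 [met]
    (b): 77 − 24 = 53 ≥ 52 [met]
    (c): 58 ≥ 52 [met]
  Stage 1 is satisfied; the claimant continues to bear the burden.
Stage 2 — burden on claimant; standard: a more-likely-than-not showing (weight is at least 52).
    (d): 83 − 26 = 57 ≥ 52 [met]
    (e): 79 − 23 = 56 ≥ 52 [met]
  The claimant carries Stage 2; the carrier now bears the burden.
Stage 3 — burden on carrier; standard: a more-likely-than-not showing (weight is at least 52).
    (f): 67 − 21 = 46 < 52 [not met]
  The carrier does not carry Stage 3.
The claimant prevails.

claimant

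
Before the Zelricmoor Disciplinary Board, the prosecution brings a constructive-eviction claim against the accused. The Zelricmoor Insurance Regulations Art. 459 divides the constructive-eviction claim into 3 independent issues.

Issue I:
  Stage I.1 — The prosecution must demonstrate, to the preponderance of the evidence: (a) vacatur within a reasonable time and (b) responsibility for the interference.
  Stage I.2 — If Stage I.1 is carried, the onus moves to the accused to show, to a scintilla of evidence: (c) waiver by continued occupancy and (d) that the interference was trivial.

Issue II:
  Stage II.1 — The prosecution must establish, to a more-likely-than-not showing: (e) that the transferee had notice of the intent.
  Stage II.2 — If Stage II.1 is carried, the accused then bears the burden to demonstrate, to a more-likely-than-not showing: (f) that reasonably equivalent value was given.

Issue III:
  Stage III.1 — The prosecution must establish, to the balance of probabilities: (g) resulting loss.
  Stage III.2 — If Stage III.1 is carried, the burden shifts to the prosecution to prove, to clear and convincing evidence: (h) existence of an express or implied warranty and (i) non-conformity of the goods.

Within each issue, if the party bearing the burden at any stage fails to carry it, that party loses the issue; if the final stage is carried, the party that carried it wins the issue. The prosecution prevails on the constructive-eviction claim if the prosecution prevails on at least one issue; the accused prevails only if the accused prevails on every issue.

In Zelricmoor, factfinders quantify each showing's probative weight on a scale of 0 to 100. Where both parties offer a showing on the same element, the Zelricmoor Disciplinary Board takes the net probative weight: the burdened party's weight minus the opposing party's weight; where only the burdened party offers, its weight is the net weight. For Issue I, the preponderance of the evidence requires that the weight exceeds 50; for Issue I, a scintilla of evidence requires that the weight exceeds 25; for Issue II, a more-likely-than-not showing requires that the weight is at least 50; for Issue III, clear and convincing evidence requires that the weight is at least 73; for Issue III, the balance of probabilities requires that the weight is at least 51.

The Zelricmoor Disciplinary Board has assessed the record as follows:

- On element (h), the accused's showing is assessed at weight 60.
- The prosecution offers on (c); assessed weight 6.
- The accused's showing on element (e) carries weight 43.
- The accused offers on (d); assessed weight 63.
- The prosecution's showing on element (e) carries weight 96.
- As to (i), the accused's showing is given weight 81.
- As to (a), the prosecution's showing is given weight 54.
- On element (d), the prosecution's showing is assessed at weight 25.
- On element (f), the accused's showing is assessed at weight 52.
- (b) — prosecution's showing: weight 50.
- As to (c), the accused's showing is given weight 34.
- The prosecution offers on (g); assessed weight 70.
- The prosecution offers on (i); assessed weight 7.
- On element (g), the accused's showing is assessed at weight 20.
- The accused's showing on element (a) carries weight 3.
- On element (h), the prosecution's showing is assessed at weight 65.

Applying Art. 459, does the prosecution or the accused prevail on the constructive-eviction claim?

— Issue I —
Stage I.1 — burden on prosecution; standard: the preponderance of the evidence (weight exceeds 50).
    (a): 54 − 3 = 51 > 50 [met]
    (b): 50 ≤ 50 [not met]
  Not every element is met, so the prosecution fails to carry Stage I.1.
The accused prevails on this issue.
— Issue II —
At Stage II.1 the prosecution must meet a more-likely-than-not showing (weight is at least 50): on (e) the weight is 96 less the opposing 43 gives net 53, ≥ 50, so (e) meets the standard.
  Stage II.1 is satisfied; the onus moves to the accused.
At Stage II.2 the accused must meet a more-likely-than-not showing (weight is at least 50): on (f) the weight is 52, which does reach 50, so (f) meets the standard.
  Stage II.2 carried; the final stage is satisfied.
With every stage satisfied, the accused prevails on this issue.
— Issue III —
At Stage III.1 the prosecution must meet the balance of probabilities (weight is at least 51): on (g) the weight is 70 less the opposing 20 gives net 50, which does not reach 51, so (g) does not meet the standard.
  The prosecution does not carry Stage III.1.
So the accused prevails on this issue.
Per-issue: Issue I → accused; Issue II → accused; Issue III → accused. The prosecution must prevail on at least one issue; overall, the accused prevails.

accused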